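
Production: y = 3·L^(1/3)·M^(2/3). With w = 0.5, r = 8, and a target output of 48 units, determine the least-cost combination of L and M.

L* = 64, M* = 8

Cost minimization requires the marginal rate of technical substitution to equal the input-price ratio: MP_L/MP_M = w/r.
Here MP_L/MP_M = (1/3)·(M/L)/(2/3) = 0.5·(M/L). Setting this equal to 0.5/8 = 0.0625 gives M = 0.125L.
Substituting into y = 48: 3·L^(1/3)·(0.125L)^(2/3) = 48.
Solving, L = 64 and M = 8.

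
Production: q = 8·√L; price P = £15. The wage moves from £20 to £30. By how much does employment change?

ΔL = -5

From P·MP_L = w with MP_L = 4·L^(-1/2), the labor demand is L(w) = (60/w)^(2).
At w = 20: L = 9. At w = 30: L = 4.
ΔL = 4 − 9 = -5.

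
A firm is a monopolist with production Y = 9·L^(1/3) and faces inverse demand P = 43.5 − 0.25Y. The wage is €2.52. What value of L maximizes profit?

Marginal revenue from the inverse demand is MR = 43.5 − 0.5Y.
The marginal product is MP_L = 3·L^(-2/3).
A monopolist hires until marginal revenue product equals the wage: MR·MP_L = w.
At L, Y = 9·L^(1/3). Substituting and solving: (43.5 − 4.5·L^(1/3))·3·L^(-2/3) = 2.52 gives L = 125.

L* = 125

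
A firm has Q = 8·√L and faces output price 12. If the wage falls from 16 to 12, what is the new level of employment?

From P·MP_L = w with MP_L = 4·L^(-1/2), the labor demand is L(w) = (48/w)^(2).
At w = 16: L = 9. At w = 12: L = 16.

L* = 16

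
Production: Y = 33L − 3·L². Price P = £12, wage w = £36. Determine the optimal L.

L* = 5

The marginal product of L is MP_L = 33 − 6L.
A price-taking firm hires until the value of the marginal product equals the wage: P·MP_L = w, so 12·(33 − 6L) = 36.
Then 33 − 6L = 3, giving L = 5.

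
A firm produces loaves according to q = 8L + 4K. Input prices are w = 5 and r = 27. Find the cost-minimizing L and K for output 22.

The inputs are perfect substitutes, so the firm uses whichever has the lower cost per unit of output.
Cost per unit of output via L is w/8 = 0.625; via K it is r/4 = 6.75. L is cheaper.
Producing q = 22 with L alone: L = 2.75, K = 0.

L* = 2.75, K* = 0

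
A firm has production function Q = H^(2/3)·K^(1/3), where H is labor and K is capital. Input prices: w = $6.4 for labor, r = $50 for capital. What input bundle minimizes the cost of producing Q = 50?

Cost minimization requires the marginal rate of technical substitution to equal the input-price ratio: MP_H/MP_K = w/r.
Here MP_H/MP_K = (2/3)·(K/H)/(1/3) = 2·(K/H). Setting this equal to 6.4/50 = 0.128 gives K = 0.064H.
Substituting into Q = 50: H^(2/3)·(0.064H)^(1/3) = 50.
Solving, H = 125 and K = 8.

H* = 125, K* = 8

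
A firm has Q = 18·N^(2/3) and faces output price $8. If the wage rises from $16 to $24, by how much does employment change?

From P·MP_N = w with MP_N = 12·N^(-1/3), the labor demand is N(w) = (96/w)^(3).
At w = 16: N = 216. At w = 24: N = 64.
ΔN = 64 − 216 = -152.

ΔN = -152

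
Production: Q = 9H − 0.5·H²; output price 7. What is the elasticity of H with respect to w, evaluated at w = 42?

From P·MP_H = w with MP_H = 9 − H, labor demand is H(w) = 9 − w/7.
dH/dw = −1/(7) = -1/7.
At w = 42, H = 3, so ε = (dH/dw)·(w/H) = (-1/7)·(42/3) = -2.

ε = -2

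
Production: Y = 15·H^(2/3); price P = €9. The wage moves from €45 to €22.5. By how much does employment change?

From P·MP_H = w with MP_H = 10·H^(-1/3), the labor demand is H(w) = (90/w)^(3).
At w = 45: H = 8. At w = 22.5: H = 64.
ΔH = 64 − 8 = 56.

ΔH = 56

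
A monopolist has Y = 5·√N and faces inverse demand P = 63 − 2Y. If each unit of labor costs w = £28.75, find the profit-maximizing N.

N* = 4

Marginal revenue from the inverse demand is MR = 63 − 4Y.
The marginal product is MP_N = 2.5·N^(-1/2).
A monopolist hires until marginal revenue product equals the wage: MR·MP_N = w.
At N, Y = 5·√N. Substituting and solving: (63 − 20·√N)·2.5·N^(-1/2) = 28.75 gives N = 4.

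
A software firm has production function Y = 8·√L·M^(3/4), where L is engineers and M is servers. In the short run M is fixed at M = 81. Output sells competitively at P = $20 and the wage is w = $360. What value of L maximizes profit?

With M = 81, MP_L = (1/2)·8·L^(-1/2)·81^(3/4) = 108·L^(-1/2).
Profit maximization for a price taker requires P·MP_L = w: 20·108·L^(-1/2) = 360.
So L^(-1/2) = 1/6, which gives L = 36.

L* = 36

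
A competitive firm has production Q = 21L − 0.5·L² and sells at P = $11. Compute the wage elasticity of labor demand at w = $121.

ε = -1.1

From P·MP_L = w with MP_L = 21 − L, labor demand is L(w) = 21 − w/11.
dL/dw = −1/(11) = -1/11.
At w = 121, L = 10, so ε = (dL/dw)·(w/L) = (-1/11)·(121/10) = -1.1.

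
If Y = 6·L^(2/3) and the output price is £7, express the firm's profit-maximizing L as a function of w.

L(w) = 21952/w³

MP_L = (2/3)·6·L^(-1/3) = 4·L^(-1/3).
Setting P·MP_L = w: 28·L^(-1/3) = w.
Solving for L: L^(-1/3) = w/28, so L = (28/w)^(3).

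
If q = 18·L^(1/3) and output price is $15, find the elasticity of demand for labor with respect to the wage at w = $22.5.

ε = -1.5

MP_L = (1/3)·18·L^(-2/3), so P·MP_L = w gives 90·L^(-2/3) = w.
Solving, L(w) = (90/w)^(3/2). This is a constant-elasticity form: L ∝ w^(−3/2), so ε = −3/2.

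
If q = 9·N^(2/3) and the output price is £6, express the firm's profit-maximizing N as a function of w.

MP_N = (2/3)·9·N^(-1/3) = 6·N^(-1/3).
Setting P·MP_N = w: 36·N^(-1/3) = w.
Solving for N: N^(-1/3) = w/36, so N = (36/w)^(3).

N(w) = 46656/w³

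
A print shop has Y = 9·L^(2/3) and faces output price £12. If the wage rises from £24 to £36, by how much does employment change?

ΔL = -19

From P·MP_L = w with MP_L = 6·L^(-1/3), the labor demand is L(w) = (72/w)^(3).
At w = 24: L = 27. At w = 36: L = 8.
ΔL = 8 − 27 = -19.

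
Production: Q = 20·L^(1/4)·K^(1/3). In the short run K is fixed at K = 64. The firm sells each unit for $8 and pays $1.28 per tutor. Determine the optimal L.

L* = 625

With K = 64, MP_L = (1/4)·20·L^(-3/4)·64^(1/3) = 20·L^(-3/4).
Profit maximization for a price taker requires P·MP_L = w: 8·20·L^(-3/4) = 1.28.
So L^(-3/4) = 0.008, which gives L = 625.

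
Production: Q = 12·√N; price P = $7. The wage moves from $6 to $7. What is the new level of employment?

N* = 36

From P·MP_N = w with MP_N = 6·N^(-1/2), the labor demand is N(w) = (42/w)^(2).
At w = 6: N = 49. At w = 7: N = 36.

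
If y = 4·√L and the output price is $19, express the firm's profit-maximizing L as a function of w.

L(w) = 1444/w²

MP_L = (1/2)·4·L^(-1/2) = 2·L^(-1/2).
Setting P·MP_L = w: 38·L^(-1/2) = w.
Solving for L: L^(-1/2) = w/38, so L = (38/w)^(2).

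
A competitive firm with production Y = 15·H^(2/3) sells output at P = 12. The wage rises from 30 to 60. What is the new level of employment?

From P·MP_H = w with MP_H = 10·H^(-1/3), the labor demand is H(w) = (120/w)^(3).
At w = 30: H = 64. At w = 60: H = 8.

H* = 8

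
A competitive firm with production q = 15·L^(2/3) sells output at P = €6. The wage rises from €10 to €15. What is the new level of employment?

L* = 64

From P·MP_L = w with MP_L = 10·L^(-1/3), the labor demand is L(w) = (60/w)^(3).
At w = 10: L = 216. At w = 15: L = 64.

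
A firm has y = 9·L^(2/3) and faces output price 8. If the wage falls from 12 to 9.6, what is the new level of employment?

L* = 125

From P·MP_L = w with MP_L = 6·L^(-1/3), the labor demand is L(w) = (48/w)^(3).
At w = 12: L = 64. At w = 9.6: L = 125.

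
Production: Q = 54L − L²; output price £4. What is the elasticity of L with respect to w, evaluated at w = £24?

From P·MP_L = w with MP_L = 54 − 2L, labor demand is L(w) = (54 − w/4)/2.
dL/dw = −1/(8) = -0.125.
At w = 24, L = 24, so ε = (dL/dw)·(w/L) = (-0.125)·(24/24) = -0.125.

ε = -0.125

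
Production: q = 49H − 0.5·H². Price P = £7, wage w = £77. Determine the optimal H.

The marginal product of H is MP_H = 49 − H.
A price-taking firm hires until the value of the marginal product equals the wage: P·MP_H = w, so 7·(49 − H) = 77.
Then 49 − H = 11, giving H = 38.

H* = 38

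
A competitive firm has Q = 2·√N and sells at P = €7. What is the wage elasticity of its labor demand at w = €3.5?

ε = -2

MP_N = (1/2)·2·N^(-1/2), so P·MP_N = w gives 7·N^(-1/2) = w.
Solving, N(w) = (7/w)^(2). This is a constant-elasticity form: N ∝ w^(−2), so ε = −2.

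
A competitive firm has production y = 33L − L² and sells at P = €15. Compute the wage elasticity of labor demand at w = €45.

From P·MP_L = w with MP_L = 33 − 2L, labor demand is L(w) = (33 − w/15)/2.
dL/dw = −1/(30) = -1/30.
At w = 45, L = 15, so ε = (dL/dw)·(w/L) = (-1/30)·(45/15) = -0.1.

ε = -0.1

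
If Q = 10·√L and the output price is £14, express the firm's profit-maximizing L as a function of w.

MP_L = (1/2)·10·L^(-1/2) = 5·L^(-1/2).
Setting P·MP_L = w: 70·L^(-1/2) = w.
Solving for L: L^(-1/2) = w/70, so L = (70/w)^(2).

L(w) = 4900/w²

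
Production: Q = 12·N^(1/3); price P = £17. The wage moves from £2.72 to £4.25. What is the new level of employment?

N* = 64

From P·MP_N = w with MP_N = 4·N^(-2/3), the labor demand is N(w) = (68/w)^(3/2).
At w = 2.72: N = 125. At w = 4.25: N = 64.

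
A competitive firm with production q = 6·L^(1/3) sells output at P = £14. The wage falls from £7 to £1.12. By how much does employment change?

ΔL = 117

From P·MP_L = w with MP_L = 2·L^(-2/3), the labor demand is L(w) = (28/w)^(3/2).
At w = 7: L = 8. At w = 1.12: L = 125.
ΔL = 125 − 8 = 117.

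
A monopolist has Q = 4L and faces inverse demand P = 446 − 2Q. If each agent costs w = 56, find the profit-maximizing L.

L* = 27

Marginal revenue from the inverse demand is MR = 446 − 4Q.
The marginal product is MP_L = 4.
A monopolist hires until marginal revenue product equals the wage: MR·MP_L = w.
(446 − 16L)·4 = 56, so L = 27.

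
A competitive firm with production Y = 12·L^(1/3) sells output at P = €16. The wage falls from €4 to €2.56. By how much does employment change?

From P·MP_L = w with MP_L = 4·L^(-2/3), the labor demand is L(w) = (64/w)^(3/2).
At w = 4: L = 64. At w = 2.56: L = 125.
ΔL = 125 − 64 = 61.

ΔL = 61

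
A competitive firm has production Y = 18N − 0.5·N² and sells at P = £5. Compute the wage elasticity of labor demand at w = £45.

ε = -1

From P·MP_N = w with MP_N = 18 − N, labor demand is N(w) = 18 − w/5.
dN/dw = −1/(5) = -0.2.
At w = 45, N = 9, so ε = (dN/dw)·(w/N) = (-0.2)·(45/9) = -1.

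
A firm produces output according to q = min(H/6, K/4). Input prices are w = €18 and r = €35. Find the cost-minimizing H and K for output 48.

H* = 288, K* = 192

With a fixed-proportions technology, the cost-minimizing bundle uses no slack in either input: H/6 = K/4 = q.
So H = 6·48 = 288 and K = 4·48 = 192.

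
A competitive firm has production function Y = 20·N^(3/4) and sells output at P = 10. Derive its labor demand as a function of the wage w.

N(w) = (150/w)^(4)

MP_N = (3/4)·20·N^(-1/4) = 15·N^(-1/4).
Setting P·MP_N = w: 150·N^(-1/4) = w.
Solving for N: N^(-1/4) = w/150, so N = (150/w)^(4).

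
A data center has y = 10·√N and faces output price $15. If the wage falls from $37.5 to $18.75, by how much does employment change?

ΔN = 12

From P·MP_N = w with MP_N = 5·N^(-1/2), the labor demand is N(w) = (75/w)^(2).
At w = 37.5: N = 4. At w = 18.75: N = 16.
ΔN = 16 − 4 = 12.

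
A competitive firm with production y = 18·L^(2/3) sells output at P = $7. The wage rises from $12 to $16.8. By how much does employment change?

From P·MP_L = w with MP_L = 12·L^(-1/3), the labor demand is L(w) = (84/w)^(3).
At w = 12: L = 343. At w = 16.8: L = 125.
ΔL = 125 − 343 = -218.

ΔL = -218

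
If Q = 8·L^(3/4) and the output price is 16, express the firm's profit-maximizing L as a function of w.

MP_L = (3/4)·8·L^(-1/4) = 6·L^(-1/4).
Setting P·MP_L = w: 96·L^(-1/4) = w.
Solving for L: L^(-1/4) = w/96, so L = (96/w)^(4).

L(w) = (96/w)^(4)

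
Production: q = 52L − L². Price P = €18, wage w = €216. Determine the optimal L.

L* = 20

The marginal product of L is MP_L = 52 − 2L.
A price-taking firm hires until the value of the marginal product equals the wage: P·MP_L = w, so 18·(52 − 2L) = 216.
Then 52 − 2L = 12, giving L = 20.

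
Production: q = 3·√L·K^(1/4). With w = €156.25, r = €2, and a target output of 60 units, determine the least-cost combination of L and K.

Cost minimization requires the marginal rate of technical substitution to equal the input-price ratio: MP_L/MP_K = w/r.
Here MP_L/MP_K = (1/2)·(K/L)/(1/4) = 2·(K/L). Setting this equal to 156.25/2 = 78.125 gives K = 39.0625L.
Substituting into q = 60: 3·L^(1/2)·(39.0625L)^(1/4) = 60.
Solving, L = 16 and K = 625.

L* = 16, K* = 625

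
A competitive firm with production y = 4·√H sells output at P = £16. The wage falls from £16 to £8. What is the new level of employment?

H* = 16

From P·MP_H = w with MP_H = 2·H^(-1/2), the labor demand is H(w) = (32/w)^(2).
At w = 16: H = 4. At w = 8: H = 16.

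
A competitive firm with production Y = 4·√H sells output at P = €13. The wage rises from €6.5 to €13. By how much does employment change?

From P·MP_H = w with MP_H = 2·H^(-1/2), the labor demand is H(w) = (26/w)^(2).
At w = 6.5: H = 16. At w = 13: H = 4.
ΔH = 4 − 16 = -12.

ΔH = -12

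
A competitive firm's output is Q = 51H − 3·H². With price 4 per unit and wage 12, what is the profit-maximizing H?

H* = 8

The marginal product of H is MP_H = 51 − 6H.
A price-taking firm hires until the value of the marginal product equals the wage: P·MP_H = w, so 4·(51 − 6H) = 12.
Then 51 − 6H = 3, giving H = 8.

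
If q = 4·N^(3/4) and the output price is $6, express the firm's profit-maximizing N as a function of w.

N(w) = 104976/w^(4)

MP_N = (3/4)·4·N^(-1/4) = 3·N^(-1/4).
Setting P·MP_N = w: 18·N^(-1/4) = w.
Solving for N: N^(-1/4) = w/18, so N = (18/w)^(4).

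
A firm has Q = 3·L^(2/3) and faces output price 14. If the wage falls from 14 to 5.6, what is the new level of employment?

From P·MP_L = w with MP_L = 2·L^(-1/3), the labor demand is L(w) = (28/w)^(3).
At w = 14: L = 8. At w = 5.6: L = 125.

L* = 125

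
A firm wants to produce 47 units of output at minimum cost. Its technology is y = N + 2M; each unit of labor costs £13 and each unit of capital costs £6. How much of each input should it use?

N* = 0, M* = 23.5

The inputs are perfect substitutes, so the firm uses whichever has the lower cost per unit of output.
Cost per unit of output via N is 13; via M it is 3. M is cheaper.
Producing y = 47 with M alone: N = 0, M = 23.5.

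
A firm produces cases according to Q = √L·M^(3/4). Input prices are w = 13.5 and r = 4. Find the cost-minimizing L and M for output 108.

L* = 16, M* = 81

Cost minimization requires the marginal rate of technical substitution to equal the input-price ratio: MP_L/MP_M = w/r.
Here MP_L/MP_M = (1/2)·(M/L)/(3/4) = (2/3)·(M/L). Setting this equal to 13.5/4 = 3.375 gives M = 5.0625L.
Substituting into Q = 108: L^(1/2)·(5.0625L)^(3/4) = 108.
Solving, L = 16 and M = 81.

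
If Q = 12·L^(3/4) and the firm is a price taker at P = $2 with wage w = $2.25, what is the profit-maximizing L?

MP_L = (3/4)·12·L^(-1/4) = 9·L^(-1/4).
Profit maximization for a price taker requires P·MP_L = w: 2·9·L^(-1/4) = 2.25.
So L^(-1/4) = 0.125, which gives L = 4096.

L* = 4096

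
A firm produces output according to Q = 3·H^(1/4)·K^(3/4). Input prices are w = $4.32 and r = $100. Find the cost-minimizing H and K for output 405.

Cost minimization requires the marginal rate of technical substitution to equal the input-price ratio: MP_H/MP_K = w/r.
Here MP_H/MP_K = (1/4)·(K/H)/(3/4) = (1/3)·(K/H). Setting this equal to 4.32/100 = 0.0432 gives K = 0.1296H.
Substituting into Q = 405: 3·H^(1/4)·(0.1296H)^(3/4) = 405.
Solving, H = 625 and K = 81.

H* = 625, K* = 81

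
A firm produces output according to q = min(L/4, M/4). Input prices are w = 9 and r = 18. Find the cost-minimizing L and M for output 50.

With a fixed-proportions technology, the cost-minimizing bundle uses no slack in either input: L/4 = M/4 = q.
So L = 4·50 = 200 and M = 4·50 = 200.

L* = 200, M* = 200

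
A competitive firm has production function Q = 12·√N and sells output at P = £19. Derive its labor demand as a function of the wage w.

MP_N = (1/2)·12·N^(-1/2) = 6·N^(-1/2).
Setting P·MP_N = w: 114·N^(-1/2) = w.
Solving for N: N^(-1/2) = w/114, so N = (114/w)^(2).

N(w) = 12996/w²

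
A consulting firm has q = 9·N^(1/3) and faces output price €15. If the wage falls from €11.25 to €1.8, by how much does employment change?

From P·MP_N = w with MP_N = 3·N^(-2/3), the labor demand is N(w) = (45/w)^(3/2).
At w = 11.25: N = 8. At w = 1.8: N = 125.
ΔN = 125 − 8 = 117.

ΔN = 117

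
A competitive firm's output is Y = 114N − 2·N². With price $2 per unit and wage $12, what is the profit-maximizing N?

The marginal product of N is MP_N = 114 − 4N.
A price-taking firm hires until the value of the marginal product equals the wage: P·MP_N = w, so 2·(114 − 4N) = 12.
Then 114 − 4N = 6, giving N = 27.

N* = 27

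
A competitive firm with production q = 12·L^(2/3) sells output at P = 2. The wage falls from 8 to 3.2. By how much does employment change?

From P·MP_L = w with MP_L = 8·L^(-1/3), the labor demand is L(w) = (16/w)^(3).
At w = 8: L = 8. At w = 3.2: L = 125.
ΔL = 125 − 8 = 117.

ΔL = 117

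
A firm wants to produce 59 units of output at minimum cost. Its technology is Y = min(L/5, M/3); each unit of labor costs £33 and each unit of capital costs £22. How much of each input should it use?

L* = 295, M* = 177

With a fixed-proportions technology, the cost-minimizing bundle uses no slack in either input: L/5 = M/3 = Y.
So L = 5·59 = 295 and M = 3·59 = 177.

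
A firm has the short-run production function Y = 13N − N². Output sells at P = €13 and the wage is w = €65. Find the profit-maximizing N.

N* = 4

The marginal product of N is MP_N = 13 − 2N.
A price-taking firm hires until the value of the marginal product equals the wage: P·MP_N = w, so 13·(13 − 2N) = 65.
Then 13 − 2N = 5, giving N = 4.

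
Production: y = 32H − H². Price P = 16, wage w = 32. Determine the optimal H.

H* = 15

The marginal product of H is MP_H = 32 − 2H.
A price-taking firm hires until the value of the marginal product equals the wage: P·MP_H = w, so 16·(32 − 2H) = 32.
Then 32 − 2H = 2, giving H = 15.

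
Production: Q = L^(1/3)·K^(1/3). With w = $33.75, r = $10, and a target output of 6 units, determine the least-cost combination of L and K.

L* = 8, K* = 27

Cost minimization requires the marginal rate of technical substitution to equal the input-price ratio: MP_L/MP_K = w/r.
Here MP_L/MP_K = (1/3)·(K/L)/(1/3) = (K/L). Setting this equal to 33.75/10 = 3.375 gives K = 3.375L.
Substituting into Q = 6: L^(1/3)·(3.375L)^(1/3) = 6.
Solving, L = 8 and K = 27.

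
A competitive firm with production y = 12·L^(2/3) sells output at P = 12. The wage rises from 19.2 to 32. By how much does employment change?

From P·MP_L = w with MP_L = 8·L^(-1/3), the labor demand is L(w) = (96/w)^(3).
At w = 19.2: L = 125. At w = 32: L = 27.
ΔL = 27 − 125 = -98.

ΔL = -98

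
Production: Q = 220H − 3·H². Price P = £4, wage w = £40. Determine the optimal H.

The marginal product of H is MP_H = 220 − 6H.
A price-taking firm hires until the value of the marginal product equals the wage: P·MP_H = w, so 4·(220 − 6H) = 40.
Then 220 − 6H = 10, giving H = 35.

H* = 35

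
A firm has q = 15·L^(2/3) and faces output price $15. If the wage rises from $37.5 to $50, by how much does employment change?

ΔL = -37

From P·MP_L = w with MP_L = 10·L^(-1/3), the labor demand is L(w) = (150/w)^(3).
At w = 37.5: L = 64. At w = 50: L = 27.
ΔL = 27 − 64 = -37.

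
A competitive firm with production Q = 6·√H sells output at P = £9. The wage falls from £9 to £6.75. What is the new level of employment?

From P·MP_H = w with MP_H = 3·H^(-1/2), the labor demand is H(w) = (27/w)^(2).
At w = 9: H = 9. At w = 6.75: H = 16.

H* = 16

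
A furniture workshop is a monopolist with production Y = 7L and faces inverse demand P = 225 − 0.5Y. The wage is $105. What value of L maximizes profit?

L* = 30

Marginal revenue from the inverse demand is MR = 225 − Y.
The marginal product is MP_L = 7.
A monopolist hires until marginal revenue product equals the wage: MR·MP_L = w.
(225 − 7L)·7 = 105, so L = 30.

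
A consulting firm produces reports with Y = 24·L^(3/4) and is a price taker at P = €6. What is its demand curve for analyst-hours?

L(w) = (108/w)^(4)

MP_L = (3/4)·24·L^(-1/4) = 18·L^(-1/4).
Setting P·MP_L = w: 108·L^(-1/4) = w.
Solving for L: L^(-1/4) = w/108, so L = (108/w)^(4).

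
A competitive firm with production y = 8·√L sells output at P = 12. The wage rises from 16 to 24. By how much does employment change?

ΔL = -5

From P·MP_L = w with MP_L = 4·L^(-1/2), the labor demand is L(w) = (48/w)^(2).
At w = 16: L = 9. At w = 24: L = 4.
ΔL = 4 − 9 = -5.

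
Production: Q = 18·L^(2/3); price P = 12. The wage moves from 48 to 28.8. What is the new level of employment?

From P·MP_L = w with MP_L = 12·L^(-1/3), the labor demand is L(w) = (144/w)^(3).
At w = 48: L = 27. At w = 28.8: L = 125.

L* = 125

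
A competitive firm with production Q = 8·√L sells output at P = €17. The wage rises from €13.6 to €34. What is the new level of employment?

From P·MP_L = w with MP_L = 4·L^(-1/2), the labor demand is L(w) = (68/w)^(2).
At w = 13.6: L = 25. At w = 34: L = 4.

L* = 4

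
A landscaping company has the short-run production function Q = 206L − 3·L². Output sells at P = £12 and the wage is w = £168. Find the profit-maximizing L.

L* = 32

The marginal product of L is MP_L = 206 − 6L.
A price-taking firm hires until the value of the marginal product equals the wage: P·MP_L = w, so 12·(206 − 6L) = 168.
Then 206 − 6L = 14, giving L = 32.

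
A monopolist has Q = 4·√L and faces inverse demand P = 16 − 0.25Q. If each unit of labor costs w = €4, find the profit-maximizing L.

Marginal revenue from the inverse demand is MR = 16 − 0.5Q.
The marginal product is MP_L = 2·L^(-1/2).
A monopolist hires until marginal revenue product equals the wage: MR·MP_L = w.
At L, Q = 4·√L. Substituting and solving: (16 − 2·√L)·2·L^(-1/2) = 4 gives L = 16.

L* = 16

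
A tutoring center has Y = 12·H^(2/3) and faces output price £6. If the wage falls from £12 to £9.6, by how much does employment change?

ΔH = 61

From P·MP_H = w with MP_H = 8·H^(-1/3), the labor demand is H(w) = (48/w)^(3).
At w = 12: H = 64. At w = 9.6: H = 125.
ΔH = 125 − 64 = 61.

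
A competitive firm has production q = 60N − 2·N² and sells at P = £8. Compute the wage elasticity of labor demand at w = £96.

From P·MP_N = w with MP_N = 60 − 4N, labor demand is N(w) = (60 − w/8)/4.
dN/dw = −1/(32) = -0.03125.
At w = 96, N = 12, so ε = (dN/dw)·(w/N) = (-0.03125)·(96/12) = -0.25.

ε = -0.25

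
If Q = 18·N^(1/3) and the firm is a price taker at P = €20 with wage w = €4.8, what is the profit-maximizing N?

MP_N = (1/3)·18·N^(-2/3) = 6·N^(-2/3).
Profit maximization for a price taker requires P·MP_N = w: 20·6·N^(-2/3) = 4.8.
So N^(-2/3) = 0.04, which gives N = 125.

N* = 125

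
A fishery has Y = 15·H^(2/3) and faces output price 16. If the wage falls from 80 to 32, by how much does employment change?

ΔH = 117

From P·MP_H = w with MP_H = 10·H^(-1/3), the labor demand is H(w) = (160/w)^(3).
At w = 80: H = 8. At w = 32: H = 125.
ΔH = 125 − 8 = 117.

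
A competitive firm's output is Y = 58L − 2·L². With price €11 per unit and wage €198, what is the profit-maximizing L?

The marginal product of L is MP_L = 58 − 4L.
A price-taking firm hires until the value of the marginal product equals the wage: P·MP_L = w, so 11·(58 − 4L) = 198.
Then 58 − 4L = 18, giving L = 10.

L* = 10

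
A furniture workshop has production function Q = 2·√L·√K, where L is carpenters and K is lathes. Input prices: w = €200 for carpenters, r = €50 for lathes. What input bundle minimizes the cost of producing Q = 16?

Cost minimization requires the marginal rate of technical substitution to equal the input-price ratio: MP_L/MP_K = w/r.
Here MP_L/MP_K = (1/2)·(K/L)/(1/2) = (K/L). Setting this equal to 200/50 = 4 gives K = 4L.
Substituting into Q = 16: 2·L^(1/2)·(4L)^(1/2) = 16.
Solving, L = 4 and K = 16.

L* = 4, K* = 16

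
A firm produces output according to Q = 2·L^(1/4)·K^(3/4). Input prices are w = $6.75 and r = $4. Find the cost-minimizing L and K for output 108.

L* = 16, K* = 81

Cost minimization requires the marginal rate of technical substitution to equal the input-price ratio: MP_L/MP_K = w/r.
Here MP_L/MP_K = (1/4)·(K/L)/(3/4) = (1/3)·(K/L). Setting this equal to 6.75/4 = 1.6875 gives K = 5.0625L.
Substituting into Q = 108: 2·L^(1/4)·(5.0625L)^(3/4) = 108.
Solving, L = 16 and K = 81.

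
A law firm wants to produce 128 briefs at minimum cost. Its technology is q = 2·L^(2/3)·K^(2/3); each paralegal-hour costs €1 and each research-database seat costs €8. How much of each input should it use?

L* = 64, K* = 8

Cost minimization requires the marginal rate of technical substitution to equal the input-price ratio: MP_L/MP_K = w/r.
Here MP_L/MP_K = (2/3)·(K/L)/(2/3) = (K/L). Setting this equal to 1/8 = 0.125 gives K = 0.125L.
Substituting into q = 128: 2·L^(2/3)·(0.125L)^(2/3) = 128.
Solving, L = 64 and K = 8.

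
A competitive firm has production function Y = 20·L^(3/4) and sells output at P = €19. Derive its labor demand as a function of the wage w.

MP_L = (3/4)·20·L^(-1/4) = 15·L^(-1/4).
Setting P·MP_L = w: 285·L^(-1/4) = w.
Solving for L: L^(-1/4) = w/285, so L = (285/w)^(4).

L(w) = (285/w)^(4)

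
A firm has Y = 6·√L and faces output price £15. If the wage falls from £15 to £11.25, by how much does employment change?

From P·MP_L = w with MP_L = 3·L^(-1/2), the labor demand is L(w) = (45/w)^(2).
At w = 15: L = 9. At w = 11.25: L = 16.
ΔL = 16 − 9 = 7.

ΔL = 7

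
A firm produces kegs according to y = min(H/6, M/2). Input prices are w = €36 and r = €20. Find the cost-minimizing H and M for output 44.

H* = 264, M* = 88

With a fixed-proportions technology, the cost-minimizing bundle uses no slack in either input: H/6 = M/2 = y.
So H = 6·44 = 264 and M = 2·44 = 88.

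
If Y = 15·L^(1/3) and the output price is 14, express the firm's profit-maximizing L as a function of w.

L(w) = (70/w)^(3/2)

MP_L = (1/3)·15·L^(-2/3) = 5·L^(-2/3).
Setting P·MP_L = w: 70·L^(-2/3) = w.
Solving for L: L^(-2/3) = w/70, so L = (70/w)^(3/2).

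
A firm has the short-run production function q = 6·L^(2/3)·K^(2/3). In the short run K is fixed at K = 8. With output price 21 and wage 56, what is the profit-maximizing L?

With K = 8, MP_L = (2/3)·6·L^(-1/3)·8^(2/3) = 16·L^(-1/3).
Profit maximization for a price taker requires P·MP_L = w: 21·16·L^(-1/3) = 56.
So L^(-1/3) = 1/6, which gives L = 216.

L* = 216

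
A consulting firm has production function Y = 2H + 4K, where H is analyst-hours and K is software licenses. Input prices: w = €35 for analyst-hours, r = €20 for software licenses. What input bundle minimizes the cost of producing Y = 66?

The inputs are perfect substitutes, so the firm uses whichever has the lower cost per unit of output.
Cost per unit of output via H is w/2 = 17.5; via K it is r/4 = 5. K is cheaper.
Producing Y = 66 with K alone: H = 0, K = 16.5.

H* = 0, K* = 16.5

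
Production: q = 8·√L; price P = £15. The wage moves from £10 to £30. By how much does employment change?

ΔL = -32

From P·MP_L = w with MP_L = 4·L^(-1/2), the labor demand is L(w) = (60/w)^(2).
At w = 10: L = 36. At w = 30: L = 4.
ΔL = 4 − 36 = -32.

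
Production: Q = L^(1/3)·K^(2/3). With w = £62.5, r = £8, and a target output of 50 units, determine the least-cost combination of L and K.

Cost minimization requires the marginal rate of technical substitution to equal the input-price ratio: MP_L/MP_K = w/r.
Here MP_L/MP_K = (1/3)·(K/L)/(2/3) = 0.5·(K/L). Setting this equal to 62.5/8 = 7.8125 gives K = 15.625L.
Substituting into Q = 50: L^(1/3)·(15.625L)^(2/3) = 50.
Solving, L = 8 and K = 125.

L* = 8, K* = 125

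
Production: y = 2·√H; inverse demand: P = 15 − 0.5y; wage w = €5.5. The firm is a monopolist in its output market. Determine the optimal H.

H* = 4

Marginal revenue from the inverse demand is MR = 15 − y.
The marginal product is MP_H = H^(-1/2).
A monopolist hires until marginal revenue product equals the wage: MR·MP_H = w.
At H, y = 2·√H. Substituting and solving: (15 − 2·√H)·H^(-1/2) = 5.5 gives H = 4.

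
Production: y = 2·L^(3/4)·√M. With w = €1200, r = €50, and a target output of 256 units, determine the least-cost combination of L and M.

L* = 16, M* = 256

Cost minimization requires the marginal rate of technical substitution to equal the input-price ratio: MP_L/MP_M = w/r.
Here MP_L/MP_M = (3/4)·(M/L)/(1/2) = 1.5·(M/L). Setting this equal to 1200/50 = 24 gives M = 16L.
Substituting into y = 256: 2·L^(3/4)·(16L)^(1/2) = 256.
Solving, L = 16 and M = 256.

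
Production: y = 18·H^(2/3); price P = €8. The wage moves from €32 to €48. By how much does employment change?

From P·MP_H = w with MP_H = 12·H^(-1/3), the labor demand is H(w) = (96/w)^(3).
At w = 32: H = 27. At w = 48: H = 8.
ΔH = 8 − 27 = -19.

ΔH = -19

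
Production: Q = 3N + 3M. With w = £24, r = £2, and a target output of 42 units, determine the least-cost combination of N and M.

The inputs are perfect substitutes, so the firm uses whichever has the lower cost per unit of output.
Cost per unit of output via N is w/3 = 8; via M it is r/3 = 2/3. M is cheaper.
Producing Q = 42 with M alone: N = 0, M = 14.

N* = 0, M* = 14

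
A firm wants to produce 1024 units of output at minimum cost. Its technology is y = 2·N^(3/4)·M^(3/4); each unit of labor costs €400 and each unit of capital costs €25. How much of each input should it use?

Cost minimization requires the marginal rate of technical substitution to equal the input-price ratio: MP_N/MP_M = w/r.
Here MP_N/MP_M = (3/4)·(M/N)/(3/4) = (M/N). Setting this equal to 400/25 = 16 gives M = 16N.
Substituting into y = 1024: 2·N^(3/4)·(16N)^(3/4) = 1024.
Solving, N = 16 and M = 256.

N* = 16, M* = 256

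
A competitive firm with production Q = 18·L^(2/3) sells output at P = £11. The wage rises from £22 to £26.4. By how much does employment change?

From P·MP_L = w with MP_L = 12·L^(-1/3), the labor demand is L(w) = (132/w)^(3).
At w = 22: L = 216. At w = 26.4: L = 125.
ΔL = 125 − 216 = -91.

ΔL = -91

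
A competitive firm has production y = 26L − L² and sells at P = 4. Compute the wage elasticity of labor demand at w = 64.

ε = -1.6

From P·MP_L = w with MP_L = 26 − 2L, labor demand is L(w) = (26 − w/4)/2.
dL/dw = −1/(8) = -0.125.
At w = 64, L = 5, so ε = (dL/dw)·(w/L) = (-0.125)·(64/5) = -1.6.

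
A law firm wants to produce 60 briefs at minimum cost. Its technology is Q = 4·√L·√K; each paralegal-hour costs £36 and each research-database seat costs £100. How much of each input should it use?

L* = 25, K* = 9

Cost minimization requires the marginal rate of technical substitution to equal the input-price ratio: MP_L/MP_K = w/r.
Here MP_L/MP_K = (1/2)·(K/L)/(1/2) = (K/L). Setting this equal to 36/100 = 0.36 gives K = 0.36L.
Substituting into Q = 60: 4·L^(1/2)·(0.36L)^(1/2) = 60.
Solving, L = 25 and K = 9.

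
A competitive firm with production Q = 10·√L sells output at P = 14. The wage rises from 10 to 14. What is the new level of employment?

L* = 25

From P·MP_L = w with MP_L = 5·L^(-1/2), the labor demand is L(w) = (70/w)^(2).
At w = 10: L = 49. At w = 14: L = 25.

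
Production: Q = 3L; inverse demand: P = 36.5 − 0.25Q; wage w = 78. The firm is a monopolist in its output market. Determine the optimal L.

L* = 7

Marginal revenue from the inverse demand is MR = 36.5 − 0.5Q.
The marginal product is MP_L = 3.
A monopolist hires until marginal revenue product equals the wage: MR·MP_L = w.
(36.5 − 1.5L)·3 = 78, so L = 7.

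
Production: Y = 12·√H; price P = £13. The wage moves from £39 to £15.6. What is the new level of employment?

H* = 25

From P·MP_H = w with MP_H = 6·H^(-1/2), the labor demand is H(w) = (78/w)^(2).
At w = 39: H = 4. At w = 15.6: H = 25.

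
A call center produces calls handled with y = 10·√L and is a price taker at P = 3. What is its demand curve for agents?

L(w) = 225/w²

MP_L = (1/2)·10·L^(-1/2) = 5·L^(-1/2).
Setting P·MP_L = w: 15·L^(-1/2) = w.
Solving for L: L^(-1/2) = w/15, so L = (15/w)^(2).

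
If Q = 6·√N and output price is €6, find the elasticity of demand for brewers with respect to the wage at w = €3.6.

ε = -2

MP_N = (1/2)·6·N^(-1/2), so P·MP_N = w gives 18·N^(-1/2) = w.
Solving, N(w) = (18/w)^(2). This is a constant-elasticity form: N ∝ w^(−2), so ε = −2.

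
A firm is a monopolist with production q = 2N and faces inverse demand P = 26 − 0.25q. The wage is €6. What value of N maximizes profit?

N* = 23

Marginal revenue from the inverse demand is MR = 26 − 0.5q.
The marginal product is MP_N = 2.
A monopolist hires until marginal revenue product equals the wage: MR·MP_N = w.
(26 − N)·2 = 6, so N = 23.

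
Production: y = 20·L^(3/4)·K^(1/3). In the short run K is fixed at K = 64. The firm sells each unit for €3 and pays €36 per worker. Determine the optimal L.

L* = 625

With K = 64, MP_L = (3/4)·20·L^(-1/4)·64^(1/3) = 60·L^(-1/4).
Profit maximization for a price taker requires P·MP_L = w: 3·60·L^(-1/4) = 36.
So L^(-1/4) = 0.2, which gives L = 625.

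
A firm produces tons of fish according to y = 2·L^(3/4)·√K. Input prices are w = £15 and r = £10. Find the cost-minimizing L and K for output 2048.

L* = 256, K* = 256

Cost minimization requires the marginal rate of technical substitution to equal the input-price ratio: MP_L/MP_K = w/r.
Here MP_L/MP_K = (3/4)·(K/L)/(1/2) = 1.5·(K/L). Setting this equal to 15/10 = 1.5 gives K = L.
Substituting into y = 2048: 2·L^(3/4)·(L)^(1/2) = 2048.
Solving, L = 256 and K = 256.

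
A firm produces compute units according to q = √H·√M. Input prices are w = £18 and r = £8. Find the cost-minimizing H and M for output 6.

H* = 4, M* = 9

Cost minimization requires the marginal rate of technical substitution to equal the input-price ratio: MP_H/MP_M = w/r.
Here MP_H/MP_M = (1/2)·(M/H)/(1/2) = (M/H). Setting this equal to 18/8 = 2.25 gives M = 2.25H.
Substituting into q = 6: H^(1/2)·(2.25H)^(1/2) = 6.
Solving, H = 4 and M = 9.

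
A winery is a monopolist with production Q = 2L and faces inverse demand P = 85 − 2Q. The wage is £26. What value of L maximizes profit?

Marginal revenue from the inverse demand is MR = 85 − 4Q.
The marginal product is MP_L = 2.
A monopolist hires until marginal revenue product equals the wage: MR·MP_L = w.
(85 − 8L)·2 = 26, so L = 9.

L* = 9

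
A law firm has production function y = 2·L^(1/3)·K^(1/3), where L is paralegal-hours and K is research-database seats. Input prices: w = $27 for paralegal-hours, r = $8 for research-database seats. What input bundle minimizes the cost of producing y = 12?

L* = 8, K* = 27

Cost minimization requires the marginal rate of technical substitution to equal the input-price ratio: MP_L/MP_K = w/r.
Here MP_L/MP_K = (1/3)·(K/L)/(1/3) = (K/L). Setting this equal to 27/8 = 3.375 gives K = 3.375L.
Substituting into y = 12: 2·L^(1/3)·(3.375L)^(1/3) = 12.
Solving, L = 8 and K = 27.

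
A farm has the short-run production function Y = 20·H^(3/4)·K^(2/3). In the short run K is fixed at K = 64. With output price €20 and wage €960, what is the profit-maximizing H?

H* = 625

With K = 64, MP_H = (3/4)·20·H^(-1/4)·64^(2/3) = 240·H^(-1/4).
Profit maximization for a price taker requires P·MP_H = w: 20·240·H^(-1/4) = 960.
So H^(-1/4) = 0.2, which gives H = 625.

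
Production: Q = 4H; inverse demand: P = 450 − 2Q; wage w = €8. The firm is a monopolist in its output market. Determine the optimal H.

H* = 28

Marginal revenue from the inverse demand is MR = 450 − 4Q.
The marginal product is MP_H = 4.
A monopolist hires until marginal revenue product equals the wage: MR·MP_H = w.
(450 − 16H)·4 = 8, so H = 28.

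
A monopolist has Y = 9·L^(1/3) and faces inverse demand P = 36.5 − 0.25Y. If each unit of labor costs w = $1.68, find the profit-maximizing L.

Marginal revenue from the inverse demand is MR = 36.5 − 0.5Y.
The marginal product is MP_L = 3·L^(-2/3).
A monopolist hires until marginal revenue product equals the wage: MR·MP_L = w.
At L, Y = 9·L^(1/3). Substituting and solving: (36.5 − 4.5·L^(1/3))·3·L^(-2/3) = 1.68 gives L = 125.

L* = 125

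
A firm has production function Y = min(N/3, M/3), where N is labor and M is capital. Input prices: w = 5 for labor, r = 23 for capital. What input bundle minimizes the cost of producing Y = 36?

N* = 108, M* = 108

With a fixed-proportions technology, the cost-minimizing bundle uses no slack in either input: N/3 = M/3 = Y.
So N = 3·36 = 108 and M = 3·36 = 108.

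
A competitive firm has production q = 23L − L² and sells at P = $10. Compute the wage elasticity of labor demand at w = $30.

ε = -0.15

From P·MP_L = w with MP_L = 23 − 2L, labor demand is L(w) = (23 − w/10)/2.
dL/dw = −1/(20) = -0.05.
At w = 30, L = 10, so ε = (dL/dw)·(w/L) = (-0.05)·(30/10) = -0.15.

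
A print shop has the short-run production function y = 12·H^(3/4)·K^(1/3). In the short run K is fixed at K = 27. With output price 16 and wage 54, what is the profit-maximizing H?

With K = 27, MP_H = (3/4)·12·H^(-1/4)·27^(1/3) = 27·H^(-1/4).
Profit maximization for a price taker requires P·MP_H = w: 16·27·H^(-1/4) = 54.
So H^(-1/4) = 0.125, which gives H = 4096.

H* = 4096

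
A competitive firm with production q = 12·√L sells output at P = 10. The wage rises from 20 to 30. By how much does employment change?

ΔL = -5

From P·MP_L = w with MP_L = 6·L^(-1/2), the labor demand is L(w) = (60/w)^(2).
At w = 20: L = 9. At w = 30: L = 4.
ΔL = 4 − 9 = -5.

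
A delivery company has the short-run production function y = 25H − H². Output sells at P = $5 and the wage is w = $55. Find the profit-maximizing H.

The marginal product of H is MP_H = 25 − 2H.
A price-taking firm hires until the value of the marginal product equals the wage: P·MP_H = w, so 5·(25 − 2H) = 55.
Then 25 − 2H = 11, giving H = 7.

H* = 7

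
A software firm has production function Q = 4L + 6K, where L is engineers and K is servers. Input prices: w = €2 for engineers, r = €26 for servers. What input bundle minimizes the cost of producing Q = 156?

The inputs are perfect substitutes, so the firm uses whichever has the lower cost per unit of output.
Cost per unit of output via L is w/4 = 0.5; via K it is r/6 = 13/3. L is cheaper.
Producing Q = 156 with L alone: L = 39, K = 0.

L* = 39, K* = 0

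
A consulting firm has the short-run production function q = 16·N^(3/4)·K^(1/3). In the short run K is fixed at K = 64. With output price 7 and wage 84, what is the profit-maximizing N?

With K = 64, MP_N = (3/4)·16·N^(-1/4)·64^(1/3) = 48·N^(-1/4).
Profit maximization for a price taker requires P·MP_N = w: 7·48·N^(-1/4) = 84.
So N^(-1/4) = 0.25, which gives N = 256.

N* = 256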